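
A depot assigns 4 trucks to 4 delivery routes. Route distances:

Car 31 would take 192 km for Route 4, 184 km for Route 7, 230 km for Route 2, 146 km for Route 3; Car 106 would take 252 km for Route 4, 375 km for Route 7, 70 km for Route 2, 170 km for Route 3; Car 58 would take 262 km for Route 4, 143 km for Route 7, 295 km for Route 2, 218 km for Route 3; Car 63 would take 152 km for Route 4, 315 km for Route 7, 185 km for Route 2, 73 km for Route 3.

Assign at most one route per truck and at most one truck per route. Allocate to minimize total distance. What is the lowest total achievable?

Minimum total: 478 km

Treat this as an assignment problem: match each truck to one route.
Optimal: Car 31→Route 4 (192 km), Car 106→Route 2 (70 km), Car 58→Route 7 (143 km), Car 63→Route 3 (73 km) — total 192+70+143+73 = 478 km.
Column-greedy (each route in turn goes to its cheapest remaining truck) gives 511 km, worse by 33.
Next-best assignment: Car 31→Route 3, Car 106→Route 2, Car 58→Route 7, Car 63→Route 4 = 511 km.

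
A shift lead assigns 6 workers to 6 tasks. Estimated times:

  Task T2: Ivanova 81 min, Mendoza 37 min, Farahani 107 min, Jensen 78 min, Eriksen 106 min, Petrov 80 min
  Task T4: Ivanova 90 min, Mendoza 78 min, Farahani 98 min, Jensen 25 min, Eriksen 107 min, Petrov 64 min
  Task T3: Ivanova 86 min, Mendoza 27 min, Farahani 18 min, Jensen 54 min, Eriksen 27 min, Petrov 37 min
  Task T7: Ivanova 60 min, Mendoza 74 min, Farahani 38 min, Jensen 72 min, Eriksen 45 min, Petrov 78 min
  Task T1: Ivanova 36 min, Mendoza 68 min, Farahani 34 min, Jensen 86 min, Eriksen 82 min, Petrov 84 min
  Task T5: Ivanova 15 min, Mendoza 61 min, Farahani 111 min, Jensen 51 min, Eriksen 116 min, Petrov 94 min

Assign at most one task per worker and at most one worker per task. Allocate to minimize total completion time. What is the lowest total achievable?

This is a one-to-one assignment (minimum-cost bipartite matching).
Optimal: Ivanova→Task T5 (15 min), Mendoza→Task T2 (37 min), Farahani→Task T1 (34 min), Jensen→Task T4 (25 min), Eriksen→Task T7 (45 min), Petrov→Task T3 (37 min) — total 15+37+34+25+45+37 = 193 min.
Row-greedy (each worker in turn takes its cheapest remaining task) gives 226 min, worse by 33.
Checked against all permutations: 193 min is optimal.

Minimum total: 193 min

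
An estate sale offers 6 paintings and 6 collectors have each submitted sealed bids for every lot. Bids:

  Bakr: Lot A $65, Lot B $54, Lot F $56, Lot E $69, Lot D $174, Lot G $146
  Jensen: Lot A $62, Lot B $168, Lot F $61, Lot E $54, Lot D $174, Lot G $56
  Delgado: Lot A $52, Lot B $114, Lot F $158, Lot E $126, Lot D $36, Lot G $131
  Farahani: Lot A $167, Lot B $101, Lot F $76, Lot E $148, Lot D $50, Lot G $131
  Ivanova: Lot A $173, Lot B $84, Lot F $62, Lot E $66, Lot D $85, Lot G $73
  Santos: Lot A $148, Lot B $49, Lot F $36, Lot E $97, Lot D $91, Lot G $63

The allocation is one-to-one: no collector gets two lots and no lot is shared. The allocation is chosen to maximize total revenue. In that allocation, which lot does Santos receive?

Santos receives Lot E.

This is a one-to-one assignment (maximum-weight bipartite matching).
Optimal: Bakr→Lot D ($174), Jensen→Lot B ($168), Delgado→Lot F ($158), Farahani→Lot G ($131), Ivanova→Lot A ($173), Santos→Lot E ($97) — total 174+168+158+131+173+97 = $901.
Row-greedy (each collector in turn takes its best remaining lot) gives $837, worse by 64.
Next-best assignment: Bakr→Lot D, Jensen→Lot B, Delgado→Lot F, Farahani→Lot E, Ivanova→Lot A, Santos→Lot G = $884.
Swapping Ivanova↔Santos (Ivanova→Lot E $66, Santos→Lot A $148) loses 56.
Santos's own top lot is Lot A ($148), but forcing Santos→Lot A and reassigning the rest optimally gives only $869 — worse by 32.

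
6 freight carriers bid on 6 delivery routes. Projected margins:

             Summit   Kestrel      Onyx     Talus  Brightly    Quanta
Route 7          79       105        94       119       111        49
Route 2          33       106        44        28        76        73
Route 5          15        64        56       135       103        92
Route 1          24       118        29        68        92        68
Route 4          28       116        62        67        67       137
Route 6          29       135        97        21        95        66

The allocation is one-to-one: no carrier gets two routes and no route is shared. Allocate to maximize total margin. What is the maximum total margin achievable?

Optimal: Summit→Route 7 ($79k), Kestrel→Route 2 ($106k), Onyx→Route 6 ($97k), Talus→Route 5 ($135k), Brightly→Route 1 ($92k), Quanta→Route 4 ($137k) — total 79+106+97+135+92+137 = $646k.
Max-entry greedy (repeatedly take the single best remaining cell) gives $586k, worse by 60.
Next-best assignment: Summit→Route 7, Kestrel→Route 1, Onyx→Route 6, Talus→Route 5, Brightly→Route 2, Quanta→Route 4 = $642k.

Max total: $646k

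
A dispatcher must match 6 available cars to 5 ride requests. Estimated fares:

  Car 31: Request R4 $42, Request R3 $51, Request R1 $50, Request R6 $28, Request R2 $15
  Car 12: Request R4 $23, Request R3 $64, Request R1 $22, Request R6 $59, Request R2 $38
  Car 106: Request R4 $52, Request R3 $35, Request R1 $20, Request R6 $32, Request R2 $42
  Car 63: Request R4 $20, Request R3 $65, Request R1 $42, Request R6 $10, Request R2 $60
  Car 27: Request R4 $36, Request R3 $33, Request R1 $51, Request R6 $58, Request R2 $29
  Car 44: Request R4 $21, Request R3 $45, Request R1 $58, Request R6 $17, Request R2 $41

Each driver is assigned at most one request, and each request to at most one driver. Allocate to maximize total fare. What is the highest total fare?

Optimal: Car 106→Request R4 ($52), Car 12→Request R3 ($64), Car 44→Request R1 ($58), Car 27→Request R6 ($58), Car 63→Request R2 ($60) — total 52+64+58+58+60 = $292.
Row-greedy (each driver in turn takes its best remaining request) gives $273, worse by 19.
Swapping Car 44↔Car 12 (Car 44→Request R3 $45, Car 12→Request R1 $22) loses 55.
Every other assignment is strictly worse.

Maximum total: $292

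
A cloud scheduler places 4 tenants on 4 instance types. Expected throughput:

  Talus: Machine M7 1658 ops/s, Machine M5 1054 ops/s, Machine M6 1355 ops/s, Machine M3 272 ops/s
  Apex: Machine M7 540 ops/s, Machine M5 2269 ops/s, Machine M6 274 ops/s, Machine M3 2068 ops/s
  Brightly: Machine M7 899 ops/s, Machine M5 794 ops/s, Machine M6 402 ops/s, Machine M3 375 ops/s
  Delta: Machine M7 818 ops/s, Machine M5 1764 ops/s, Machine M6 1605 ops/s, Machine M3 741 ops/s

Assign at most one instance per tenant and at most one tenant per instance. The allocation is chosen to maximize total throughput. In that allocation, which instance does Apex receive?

Apex receives Machine M3.

This is the linear assignment problem.
Optimal: Talus→Machine M7 (1658 ops/s), Apex→Machine M3 (2068 ops/s), Brightly→Machine M5 (794 ops/s), Delta→Machine M6 (1605 ops/s) — total 1658+2068+794+1605 = 6125 ops/s.
Row-greedy (each tenant in turn takes its best remaining instance) gives 5070 ops/s, worse by 1055.
Swapping Apex↔Delta (Apex→Machine M6 274 ops/s, Delta→Machine M3 741 ops/s) loses 2658.
Every other assignment is strictly worse.
Apex's own top instance is Machine M5 (2269 ops/s), but forcing Apex→Machine M5 and reassigning the rest optimally gives only 5907 ops/s — worse by 218.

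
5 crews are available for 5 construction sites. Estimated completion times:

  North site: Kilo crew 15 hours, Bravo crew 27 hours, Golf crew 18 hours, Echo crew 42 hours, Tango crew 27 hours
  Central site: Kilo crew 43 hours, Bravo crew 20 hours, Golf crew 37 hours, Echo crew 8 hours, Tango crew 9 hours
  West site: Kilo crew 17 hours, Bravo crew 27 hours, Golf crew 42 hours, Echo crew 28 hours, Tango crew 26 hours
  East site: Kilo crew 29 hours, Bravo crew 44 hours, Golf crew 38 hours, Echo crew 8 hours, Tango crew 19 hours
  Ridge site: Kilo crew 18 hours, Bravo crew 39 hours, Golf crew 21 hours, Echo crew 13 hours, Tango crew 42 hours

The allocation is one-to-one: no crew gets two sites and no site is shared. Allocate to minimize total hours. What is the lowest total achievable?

Optimal: Kilo crew→North site (15 hours), Bravo crew→West site (27 hours), Golf crew→Ridge site (21 hours), Echo crew→East site (8 hours), Tango crew→Central site (9 hours) — total 15+27+21+8+9 = 80 hours.
Column-greedy (each site in turn goes to its cheapest remaining crew) gives 126 hours, worse by 46.
Swapping Echo crew↔Bravo crew (Echo crew→West site 28 hours, Bravo crew→East site 44 hours) adds 37.
Checked against all permutations: 80 hours is optimal.

Min total: 80 hours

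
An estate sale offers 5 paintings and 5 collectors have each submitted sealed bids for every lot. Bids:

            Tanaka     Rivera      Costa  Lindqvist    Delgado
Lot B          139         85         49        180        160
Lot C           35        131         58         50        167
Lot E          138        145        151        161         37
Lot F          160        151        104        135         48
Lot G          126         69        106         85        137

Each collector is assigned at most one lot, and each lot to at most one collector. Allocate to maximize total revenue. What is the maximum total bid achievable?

Treat this as an assignment problem: match each collector to one lot.
Optimal: Tanaka→Lot G ($126), Rivera→Lot F ($151), Costa→Lot E ($151), Lindqvist→Lot B ($180), Delgado→Lot C ($167) — total 126+151+151+180+167 = $775.
Column-greedy (each lot in turn goes to its best remaining collector) gives $727, worse by 48.
Next-best assignment: Tanaka→Lot F, Rivera→Lot C, Costa→Lot E, Lindqvist→Lot B, Delgado→Lot G = $759.
Swapping Delgado↔Rivera (Delgado→Lot F $48, Rivera→Lot C $131) loses 139.
Every other assignment is strictly worse.

Max total: $775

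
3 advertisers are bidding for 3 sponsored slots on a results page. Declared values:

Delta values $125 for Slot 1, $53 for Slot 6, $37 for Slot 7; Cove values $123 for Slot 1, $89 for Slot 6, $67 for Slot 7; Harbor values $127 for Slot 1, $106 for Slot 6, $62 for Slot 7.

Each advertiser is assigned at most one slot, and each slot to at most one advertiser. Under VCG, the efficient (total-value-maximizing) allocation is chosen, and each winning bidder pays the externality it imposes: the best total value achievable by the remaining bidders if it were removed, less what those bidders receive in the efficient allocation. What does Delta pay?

Efficient allocation: Delta→Slot 1 ($125), Cove→Slot 7 ($67), Harbor→Slot 6 ($106); total welfare W = $298.
Delta receives Slot 1 at value $125, so the others get W − 125 = $173.
Without Delta: best allocation of the remaining 2 bidders over all 3 slots is Cove→Slot 1 ($123), Harbor→Slot 6 ($106), total $229.
VCG payment = (others' best without Delta) − (others' welfare with Delta) = 229 − 173 = $56.

Delta pays $56.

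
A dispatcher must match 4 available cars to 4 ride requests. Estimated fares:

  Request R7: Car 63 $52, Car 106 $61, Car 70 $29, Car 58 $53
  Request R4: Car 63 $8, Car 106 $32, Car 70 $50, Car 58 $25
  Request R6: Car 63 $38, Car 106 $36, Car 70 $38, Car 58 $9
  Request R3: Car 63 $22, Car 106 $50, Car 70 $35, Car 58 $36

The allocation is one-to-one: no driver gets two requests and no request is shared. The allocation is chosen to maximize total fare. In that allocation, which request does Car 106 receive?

Optimal: Car 63→Request R6 ($38), Car 106→Request R3 ($50), Car 70→Request R4 ($50), Car 58→Request R7 ($53) — total 38+50+50+53 = $191.
Car 106's own top request is Request R7 ($61), but forcing Car 106→Request R7 and reassigning the rest optimally gives only $185 — worse by 6.

Car 106 receives Request R3.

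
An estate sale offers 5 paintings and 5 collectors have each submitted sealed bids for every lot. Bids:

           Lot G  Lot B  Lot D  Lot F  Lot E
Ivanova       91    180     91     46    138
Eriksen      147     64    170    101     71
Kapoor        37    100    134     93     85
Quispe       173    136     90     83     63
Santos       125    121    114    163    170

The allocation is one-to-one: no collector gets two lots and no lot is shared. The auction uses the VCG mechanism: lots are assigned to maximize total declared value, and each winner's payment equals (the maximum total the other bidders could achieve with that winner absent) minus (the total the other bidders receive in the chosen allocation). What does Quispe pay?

Quispe pays $18.

Efficient allocation: Ivanova→Lot B ($180), Eriksen→Lot D ($170), Kapoor→Lot F ($93), Quispe→Lot G ($173), Santos→Lot E ($170); total welfare W = $786.
Quispe receives Lot G at value $173, so the others get W − 173 = $613.
Without Quispe: best allocation of the remaining 4 bidders over all 5 lots is Ivanova→Lot B ($180), Eriksen→Lot G ($147), Kapoor→Lot D ($134), Santos→Lot E ($170), total $631.
VCG payment = (others' best without Quispe) − (others' welfare with Quispe) = 631 − 613 = $18.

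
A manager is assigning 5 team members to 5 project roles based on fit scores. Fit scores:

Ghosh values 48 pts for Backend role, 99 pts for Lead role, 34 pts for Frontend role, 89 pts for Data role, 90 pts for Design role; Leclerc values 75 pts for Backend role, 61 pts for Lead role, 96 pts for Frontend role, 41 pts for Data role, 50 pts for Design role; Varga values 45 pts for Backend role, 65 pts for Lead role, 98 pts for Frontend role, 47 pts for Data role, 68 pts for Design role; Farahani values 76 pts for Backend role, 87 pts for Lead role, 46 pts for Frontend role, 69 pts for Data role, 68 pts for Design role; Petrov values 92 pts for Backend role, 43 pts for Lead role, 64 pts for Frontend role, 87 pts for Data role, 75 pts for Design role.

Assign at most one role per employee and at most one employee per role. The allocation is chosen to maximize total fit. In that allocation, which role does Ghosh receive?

Ghosh receives Design role.

This is the linear assignment problem.
Optimal: Ghosh→Design role (90 pts), Leclerc→Backend role (75 pts), Varga→Frontend role (98 pts), Farahani→Lead role (87 pts), Petrov→Data role (87 pts) — total 90+75+98+87+87 = 437 pts.
Column-greedy (each role in turn goes to its best remaining employee) gives 408 pts, worse by 29.
Next-best assignment: Ghosh→Data role, Leclerc→Frontend role, Varga→Design role, Farahani→Lead role, Petrov→Backend role = 432 pts.
Swapping Leclerc↔Ghosh (Leclerc→Design role 50 pts, Ghosh→Backend role 48 pts) loses 67.
Ghosh's own top role is Lead role (99 pts), but forcing Ghosh→Lead role and reassigning the rest optimally gives only 427 pts — worse by 10.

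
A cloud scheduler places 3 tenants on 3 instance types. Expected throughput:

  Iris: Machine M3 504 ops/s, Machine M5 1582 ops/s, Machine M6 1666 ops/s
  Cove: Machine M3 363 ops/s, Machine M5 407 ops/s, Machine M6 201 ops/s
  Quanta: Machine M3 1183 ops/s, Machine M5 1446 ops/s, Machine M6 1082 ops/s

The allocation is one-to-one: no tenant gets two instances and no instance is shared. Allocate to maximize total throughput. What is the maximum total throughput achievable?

Max total: 3475 ops/s

This is a one-to-one assignment (maximum-weight bipartite matching).
Optimal: Iris→Machine M6 (1666 ops/s), Cove→Machine M3 (363 ops/s), Quanta→Machine M5 (1446 ops/s) — total 1666+363+1446 = 3475 ops/s.
Row-greedy (each tenant in turn takes its best remaining instance) gives 3256 ops/s, worse by 219.
Next-best assignment: Iris→Machine M6, Cove→Machine M5, Quanta→Machine M3 = 3256 ops/s.
Swapping Cove↔Quanta (Cove→Machine M5 407 ops/s, Quanta→Machine M3 1183 ops/s) loses 219.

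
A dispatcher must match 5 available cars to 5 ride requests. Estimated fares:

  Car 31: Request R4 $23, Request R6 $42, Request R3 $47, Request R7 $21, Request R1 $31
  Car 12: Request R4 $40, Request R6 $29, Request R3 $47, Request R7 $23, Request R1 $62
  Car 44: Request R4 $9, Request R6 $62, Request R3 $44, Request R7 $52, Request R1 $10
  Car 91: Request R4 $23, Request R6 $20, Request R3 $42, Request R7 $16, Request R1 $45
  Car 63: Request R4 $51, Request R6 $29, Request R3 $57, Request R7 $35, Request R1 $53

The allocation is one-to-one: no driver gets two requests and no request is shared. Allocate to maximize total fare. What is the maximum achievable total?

Max total: $249

Treat this as an assignment problem: match each driver to one request.
Optimal: Car 31→Request R6 ($42), Car 12→Request R1 ($62), Car 44→Request R7 ($52), Car 91→Request R3 ($42), Car 63→Request R4 ($51) — total 42+62+52+42+51 = $249.
Column-greedy (each request in turn goes to its best remaining driver) gives $228, worse by 21.
Next-best assignment: Car 31→Request R3, Car 12→Request R1, Car 44→Request R6, Car 91→Request R7, Car 63→Request R4 = $238.
Swapping Car 31↔Car 63 (Car 31→Request R4 $23, Car 63→Request R6 $29) loses 41.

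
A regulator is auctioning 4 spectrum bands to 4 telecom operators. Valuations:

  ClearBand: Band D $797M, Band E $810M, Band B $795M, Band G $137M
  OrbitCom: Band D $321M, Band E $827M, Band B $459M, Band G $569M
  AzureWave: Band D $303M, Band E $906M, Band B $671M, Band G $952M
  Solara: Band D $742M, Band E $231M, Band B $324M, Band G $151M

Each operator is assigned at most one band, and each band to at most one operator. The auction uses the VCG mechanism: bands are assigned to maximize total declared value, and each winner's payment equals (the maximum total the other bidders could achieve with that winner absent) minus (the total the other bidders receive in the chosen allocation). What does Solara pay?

Efficient allocation: ClearBand→Band B ($795M), OrbitCom→Band E ($827M), AzureWave→Band G ($952M), Solara→Band D ($742M); total welfare W = $3316M.
Solara receives Band D at value $742M, so the others get W − 742 = $2574M.
Without Solara: best allocation of the remaining 3 bidders over all 4 bands is ClearBand→Band D ($797M), OrbitCom→Band E ($827M), AzureWave→Band G ($952M), total $2576M.
VCG payment = (others' best without Solara) − (others' welfare with Solara) = 2576 − 2574 = $2M.

Solara pays $2M.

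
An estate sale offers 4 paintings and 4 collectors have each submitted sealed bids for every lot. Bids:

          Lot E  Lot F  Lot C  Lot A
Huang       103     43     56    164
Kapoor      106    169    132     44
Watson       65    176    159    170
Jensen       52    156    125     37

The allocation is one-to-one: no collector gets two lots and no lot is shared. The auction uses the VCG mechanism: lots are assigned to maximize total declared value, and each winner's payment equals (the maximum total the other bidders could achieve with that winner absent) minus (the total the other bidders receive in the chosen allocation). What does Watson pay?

Efficient allocation: Huang→Lot A ($164), Kapoor→Lot E ($106), Watson→Lot C ($159), Jensen→Lot F ($156); total welfare W = $585.
Watson receives Lot C at value $159, so the others get W − 159 = $426.
Without Watson: best allocation of the remaining 3 bidders over all 4 lots is Huang→Lot A ($164), Kapoor→Lot F ($169), Jensen→Lot C ($125), total $458.
VCG payment = (others' best without Watson) − (others' welfare with Watson) = 458 − 426 = $32.

Watson pays $32.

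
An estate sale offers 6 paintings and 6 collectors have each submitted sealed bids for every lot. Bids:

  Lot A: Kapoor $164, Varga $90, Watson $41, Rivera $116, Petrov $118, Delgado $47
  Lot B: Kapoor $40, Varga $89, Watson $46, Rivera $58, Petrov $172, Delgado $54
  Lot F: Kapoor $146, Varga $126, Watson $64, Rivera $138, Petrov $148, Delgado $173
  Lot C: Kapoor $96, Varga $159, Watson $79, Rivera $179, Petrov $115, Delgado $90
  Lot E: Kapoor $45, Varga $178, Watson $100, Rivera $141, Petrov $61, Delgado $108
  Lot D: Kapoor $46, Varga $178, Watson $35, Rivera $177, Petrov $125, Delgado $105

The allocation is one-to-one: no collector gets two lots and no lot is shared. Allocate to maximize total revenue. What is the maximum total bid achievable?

Treat this as an assignment problem: match each collector to one lot.
Optimal: Kapoor→Lot A ($164), Varga→Lot D ($178), Watson→Lot E ($100), Rivera→Lot C ($179), Petrov→Lot B ($172), Delgado→Lot F ($173) — total 164+178+100+179+172+173 = $966.
Column-greedy (each lot in turn goes to its best remaining collector) gives $901, worse by 65.
Every other assignment is strictly worse.

Maximum total: $966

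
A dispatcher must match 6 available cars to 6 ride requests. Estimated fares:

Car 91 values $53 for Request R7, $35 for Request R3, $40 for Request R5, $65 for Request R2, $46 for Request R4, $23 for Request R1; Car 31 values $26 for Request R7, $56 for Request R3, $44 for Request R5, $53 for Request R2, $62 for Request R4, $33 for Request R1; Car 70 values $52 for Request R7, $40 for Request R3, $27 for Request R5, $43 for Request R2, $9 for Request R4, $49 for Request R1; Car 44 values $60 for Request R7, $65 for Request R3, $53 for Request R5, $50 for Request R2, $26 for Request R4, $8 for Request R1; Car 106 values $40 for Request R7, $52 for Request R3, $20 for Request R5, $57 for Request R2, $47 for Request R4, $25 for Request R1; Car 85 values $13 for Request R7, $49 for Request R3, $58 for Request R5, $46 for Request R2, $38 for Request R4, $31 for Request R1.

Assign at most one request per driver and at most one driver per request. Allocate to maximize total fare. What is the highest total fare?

Max total: $346

This is a one-to-one assignment (maximum-weight bipartite matching).
Optimal: Car 91→Request R2 ($65), Car 31→Request R4 ($62), Car 70→Request R1 ($49), Car 44→Request R7 ($60), Car 106→Request R3 ($52), Car 85→Request R5 ($58) — total 65+62+49+60+52+58 = $346.
Max-entry greedy (repeatedly take the single best remaining cell) gives $327, worse by 19.
Swapping Car 91↔Car 31 (Car 91→Request R4 $46, Car 31→Request R2 $53) loses 28.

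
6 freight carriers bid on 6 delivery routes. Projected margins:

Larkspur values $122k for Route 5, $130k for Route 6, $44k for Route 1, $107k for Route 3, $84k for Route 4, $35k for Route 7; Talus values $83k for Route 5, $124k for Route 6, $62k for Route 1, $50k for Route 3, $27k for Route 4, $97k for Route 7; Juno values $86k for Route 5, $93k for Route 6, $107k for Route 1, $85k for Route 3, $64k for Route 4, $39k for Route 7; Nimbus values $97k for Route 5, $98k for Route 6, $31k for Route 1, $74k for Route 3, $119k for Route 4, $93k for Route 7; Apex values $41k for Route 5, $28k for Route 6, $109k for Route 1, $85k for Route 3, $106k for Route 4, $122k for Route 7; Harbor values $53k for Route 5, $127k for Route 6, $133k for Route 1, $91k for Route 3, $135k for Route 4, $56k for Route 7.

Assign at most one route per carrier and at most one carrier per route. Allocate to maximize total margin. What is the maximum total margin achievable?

Max total: $705k

Optimal: Larkspur→Route 5 ($122k), Talus→Route 6 ($124k), Juno→Route 3 ($85k), Nimbus→Route 4 ($119k), Apex→Route 7 ($122k), Harbor→Route 1 ($133k) — total 122+124+85+119+122+133 = $705k.
Row-greedy (each carrier in turn takes its best remaining route) gives $591k, worse by 114.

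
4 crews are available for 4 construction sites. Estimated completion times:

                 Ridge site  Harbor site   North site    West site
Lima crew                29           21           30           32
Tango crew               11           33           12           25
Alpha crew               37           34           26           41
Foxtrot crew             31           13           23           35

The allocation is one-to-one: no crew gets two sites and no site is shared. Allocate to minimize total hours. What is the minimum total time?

Minimum total: 82 hours

Treat this as an assignment problem: match each crew to one site.
Optimal: Lima crew→West site (32 hours), Tango crew→Ridge site (11 hours), Alpha crew→North site (26 hours), Foxtrot crew→Harbor site (13 hours) — total 32+11+26+13 = 82 hours.
Row-greedy (each crew in turn takes its cheapest remaining site) gives 93 hours, worse by 11.
No other one-to-one assignment undercuts 82 hours.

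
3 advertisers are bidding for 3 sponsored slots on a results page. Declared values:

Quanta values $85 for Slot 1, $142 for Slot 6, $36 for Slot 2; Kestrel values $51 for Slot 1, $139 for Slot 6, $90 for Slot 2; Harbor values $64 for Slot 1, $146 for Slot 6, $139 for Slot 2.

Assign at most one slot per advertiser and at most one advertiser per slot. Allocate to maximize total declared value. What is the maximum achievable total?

Optimal: Quanta→Slot 1 ($85), Kestrel→Slot 6 ($139), Harbor→Slot 2 ($139) — total 85+139+139 = $363.
Max-entry greedy (repeatedly take the single best remaining cell) gives $321, worse by 42.
Next-best assignment: Quanta→Slot 6, Kestrel→Slot 1, Harbor→Slot 2 = $332.

Max total: $363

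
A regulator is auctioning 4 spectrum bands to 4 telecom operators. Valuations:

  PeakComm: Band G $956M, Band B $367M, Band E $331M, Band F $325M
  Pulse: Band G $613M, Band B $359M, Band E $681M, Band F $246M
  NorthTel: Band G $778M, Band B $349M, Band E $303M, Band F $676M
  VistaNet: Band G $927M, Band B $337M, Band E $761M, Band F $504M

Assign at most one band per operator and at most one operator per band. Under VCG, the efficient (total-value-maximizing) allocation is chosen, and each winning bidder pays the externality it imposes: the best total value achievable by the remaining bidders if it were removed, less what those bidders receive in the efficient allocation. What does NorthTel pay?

NorthTel pays $65M.

Efficient allocation: PeakComm→Band G ($956M), Pulse→Band B ($359M), NorthTel→Band F ($676M), VistaNet→Band E ($761M); total welfare W = $2752M.
NorthTel receives Band F at value $676M, so the others get W − 676 = $2076M.
Without NorthTel: best allocation of the remaining 3 bidders over all 4 bands is PeakComm→Band G ($956M), Pulse→Band E ($681M), VistaNet→Band F ($504M), total $2141M.
VCG payment = (others' best without NorthTel) − (others' welfare with NorthTel) = 2141 − 2076 = $65M.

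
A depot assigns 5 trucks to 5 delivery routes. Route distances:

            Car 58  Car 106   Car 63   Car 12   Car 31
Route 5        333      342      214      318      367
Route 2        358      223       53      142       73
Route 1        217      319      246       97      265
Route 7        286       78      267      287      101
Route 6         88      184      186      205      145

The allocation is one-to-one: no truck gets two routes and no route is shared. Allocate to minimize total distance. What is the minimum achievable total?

This is a one-to-one assignment (minimum-cost bipartite matching).
Optimal: Car 58→Route 6 (88 km), Car 106→Route 7 (78 km), Car 63→Route 5 (214 km), Car 12→Route 1 (97 km), Car 31→Route 2 (73 km) — total 88+78+214+97+73 = 550 km.
Min-entry greedy (repeatedly take the single cheapest remaining cell) gives 683 km, worse by 133.
Every other assignment is strictly worse.

Minimum total: 550 km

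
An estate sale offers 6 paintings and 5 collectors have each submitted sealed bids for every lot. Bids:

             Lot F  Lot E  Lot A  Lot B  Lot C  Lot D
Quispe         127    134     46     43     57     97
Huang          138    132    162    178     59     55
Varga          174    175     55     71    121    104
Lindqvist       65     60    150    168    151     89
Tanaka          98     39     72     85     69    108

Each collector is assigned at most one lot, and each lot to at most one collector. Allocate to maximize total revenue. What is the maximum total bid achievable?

Max total: $746

This is the linear assignment problem.
Optimal: Quispe→Lot E ($134), Huang→Lot A ($162), Varga→Lot F ($174), Lindqvist→Lot B ($168), Tanaka→Lot D ($108) — total 134+162+174+168+108 = $746.
Row-greedy (each collector in turn takes its best remaining lot) gives $745, worse by 1.
Next-best assignment: Quispe→Lot E, Huang→Lot B, Varga→Lot F, Lindqvist→Lot C, Tanaka→Lot D = $745.
Swapping Quispe↔Tanaka (Quispe→Lot D $97, Tanaka→Lot E $39) loses 106.
No other one-to-one assignment exceeds $746.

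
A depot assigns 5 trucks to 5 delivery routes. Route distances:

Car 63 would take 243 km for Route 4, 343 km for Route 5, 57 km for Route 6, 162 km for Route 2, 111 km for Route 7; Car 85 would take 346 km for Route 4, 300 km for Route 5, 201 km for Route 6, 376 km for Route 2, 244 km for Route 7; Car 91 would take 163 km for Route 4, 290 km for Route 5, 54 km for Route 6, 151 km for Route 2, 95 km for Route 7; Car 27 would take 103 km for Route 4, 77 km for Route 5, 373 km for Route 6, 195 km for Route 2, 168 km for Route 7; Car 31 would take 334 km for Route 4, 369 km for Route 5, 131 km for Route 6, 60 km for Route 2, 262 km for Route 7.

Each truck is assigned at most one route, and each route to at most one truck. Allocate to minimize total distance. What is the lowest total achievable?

Min total: 601 km

Optimal: Car 63→Route 6 (57 km), Car 85→Route 7 (244 km), Car 91→Route 4 (163 km), Car 27→Route 5 (77 km), Car 31→Route 2 (60 km) — total 57+244+163+77+60 = 601 km.
Min-entry greedy (repeatedly take the single cheapest remaining cell) gives 648 km, worse by 47.
Swapping Car 91↔Car 27 (Car 91→Route 5 290 km, Car 27→Route 4 103 km) adds 153.
Checked against all permutations: 601 km is optimal.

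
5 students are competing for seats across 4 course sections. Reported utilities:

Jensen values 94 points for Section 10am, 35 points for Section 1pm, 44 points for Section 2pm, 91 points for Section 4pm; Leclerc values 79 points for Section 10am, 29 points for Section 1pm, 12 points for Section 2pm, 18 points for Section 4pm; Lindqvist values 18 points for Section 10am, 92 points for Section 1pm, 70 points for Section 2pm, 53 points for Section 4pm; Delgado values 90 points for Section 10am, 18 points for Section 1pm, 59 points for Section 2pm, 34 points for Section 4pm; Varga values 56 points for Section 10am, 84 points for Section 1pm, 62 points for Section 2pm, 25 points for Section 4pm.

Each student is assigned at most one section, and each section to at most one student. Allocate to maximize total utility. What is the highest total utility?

This is a one-to-one assignment (maximum-weight bipartite matching).
Optimal: Delgado→Section 10am (90 points), Lindqvist→Section 1pm (92 points), Varga→Section 2pm (62 points), Jensen→Section 4pm (91 points) — total 90+92+62+91 = 335 points.
Row-greedy (each student in turn takes its best remaining section) gives 227 points, worse by 108.
Swapping Jensen↔Lindqvist (Jensen→Section 1pm 35 points, Lindqvist→Section 4pm 53 points) loses 95.

Maximum total: 335 points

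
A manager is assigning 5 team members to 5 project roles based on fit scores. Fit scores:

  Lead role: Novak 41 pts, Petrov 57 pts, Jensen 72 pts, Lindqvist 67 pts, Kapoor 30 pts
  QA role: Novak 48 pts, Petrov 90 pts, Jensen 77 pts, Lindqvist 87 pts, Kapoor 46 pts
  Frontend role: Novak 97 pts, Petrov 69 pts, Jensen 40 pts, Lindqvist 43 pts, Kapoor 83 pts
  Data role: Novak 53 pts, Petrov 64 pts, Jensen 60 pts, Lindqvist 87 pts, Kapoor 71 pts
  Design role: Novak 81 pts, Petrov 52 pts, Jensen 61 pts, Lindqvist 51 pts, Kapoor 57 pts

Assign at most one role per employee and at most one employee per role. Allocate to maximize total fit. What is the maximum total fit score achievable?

Maximum total: 413 pts

Optimal: Novak→Design role (81 pts), Petrov→QA role (90 pts), Jensen→Lead role (72 pts), Lindqvist→Data role (87 pts), Kapoor→Frontend role (83 pts) — total 81+90+72+87+83 = 413 pts.
Max-entry greedy (repeatedly take the single best remaining cell) gives 403 pts, worse by 10.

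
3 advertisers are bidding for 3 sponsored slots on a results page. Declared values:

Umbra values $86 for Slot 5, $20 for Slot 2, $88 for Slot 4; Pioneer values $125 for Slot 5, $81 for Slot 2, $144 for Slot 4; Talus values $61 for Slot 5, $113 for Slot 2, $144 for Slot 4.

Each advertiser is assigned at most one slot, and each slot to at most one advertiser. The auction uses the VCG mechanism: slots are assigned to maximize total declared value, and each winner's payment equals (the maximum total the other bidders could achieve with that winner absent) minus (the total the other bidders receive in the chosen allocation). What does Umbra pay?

Umbra pays $12.

Efficient allocation: Umbra→Slot 5 ($86), Pioneer→Slot 4 ($144), Talus→Slot 2 ($113); total welfare W = $343.
Umbra receives Slot 5 at value $86, so the others get W − 86 = $257.
Without Umbra: best allocation of the remaining 2 bidders over all 3 slots is Pioneer→Slot 5 ($125), Talus→Slot 4 ($144), total $269.
VCG payment = (others' best without Umbra) − (others' welfare with Umbra) = 269 − 257 = $12.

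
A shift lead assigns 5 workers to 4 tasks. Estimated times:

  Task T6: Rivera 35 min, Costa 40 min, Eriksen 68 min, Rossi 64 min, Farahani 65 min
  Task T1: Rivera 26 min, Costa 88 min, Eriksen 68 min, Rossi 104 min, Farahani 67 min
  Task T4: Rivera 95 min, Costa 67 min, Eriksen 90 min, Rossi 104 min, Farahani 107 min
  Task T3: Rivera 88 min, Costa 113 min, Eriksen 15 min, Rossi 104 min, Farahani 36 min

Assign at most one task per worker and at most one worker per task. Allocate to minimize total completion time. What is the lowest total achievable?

Minimum total: 172 min

Optimal: Rossi→Task T6 (64 min), Rivera→Task T1 (26 min), Costa→Task T4 (67 min), Eriksen→Task T3 (15 min) — total 64+26+67+15 = 172 min.
Row-greedy (each worker in turn takes its cheapest remaining task) gives 185 min, worse by 13.
Next-best assignment: Farahani→Task T6, Rivera→Task T1, Costa→Task T4, Eriksen→Task T3 = 173 min.
Swapping Rivera↔Eriksen (Rivera→Task T3 88 min, Eriksen→Task T1 68 min) adds 115.
Checked against all permutations: 172 min is optimal.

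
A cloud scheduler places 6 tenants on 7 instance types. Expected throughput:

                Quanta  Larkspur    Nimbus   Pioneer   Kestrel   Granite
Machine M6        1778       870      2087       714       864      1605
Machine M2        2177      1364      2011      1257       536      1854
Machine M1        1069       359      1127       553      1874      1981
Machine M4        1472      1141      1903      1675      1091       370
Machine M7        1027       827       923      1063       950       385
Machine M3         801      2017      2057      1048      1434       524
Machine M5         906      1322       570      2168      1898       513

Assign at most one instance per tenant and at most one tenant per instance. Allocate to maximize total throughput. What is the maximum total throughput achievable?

Optimal: Quanta→Machine M2 (2177 ops/s), Larkspur→Machine M3 (2017 ops/s), Nimbus→Machine M6 (2087 ops/s), Pioneer→Machine M4 (1675 ops/s), Kestrel→Machine M5 (1898 ops/s), Granite→Machine M1 (1981 ops/s) — total 2177+2017+2087+1675+1898+1981 = 11835 ops/s.
Max-entry greedy (repeatedly take the single best remaining cell) gives 11521 ops/s, worse by 314.
Next-best assignment: Quanta→Machine M2, Larkspur→Machine M3, Nimbus→Machine M4, Pioneer→Machine M5, Kestrel→Machine M1, Granite→Machine M6 = 11744 ops/s.
Checked against all permutations: 11835 ops/s is optimal.

Maximum total: 11835 ops/s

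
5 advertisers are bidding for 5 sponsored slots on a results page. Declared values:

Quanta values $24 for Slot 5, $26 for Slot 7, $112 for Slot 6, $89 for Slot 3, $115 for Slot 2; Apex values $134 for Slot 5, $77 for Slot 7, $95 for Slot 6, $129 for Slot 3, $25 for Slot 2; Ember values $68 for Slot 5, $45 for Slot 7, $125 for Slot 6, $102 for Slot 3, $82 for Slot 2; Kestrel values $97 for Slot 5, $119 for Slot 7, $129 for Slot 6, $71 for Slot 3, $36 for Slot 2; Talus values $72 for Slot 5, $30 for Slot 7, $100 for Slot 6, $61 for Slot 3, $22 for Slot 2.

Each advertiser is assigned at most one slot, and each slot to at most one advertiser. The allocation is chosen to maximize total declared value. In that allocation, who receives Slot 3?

Optimal: Quanta→Slot 2 ($115), Apex→Slot 5 ($134), Ember→Slot 3 ($102), Kestrel→Slot 7 ($119), Talus→Slot 6 ($100) — total 115+134+102+119+100 = $570.
Row-greedy (each advertiser in turn takes its best remaining slot) gives $554, worse by 16.
Checked against all permutations: $570 is optimal.
Ember's own top slot is Slot 6 ($125), but forcing Ember→Slot 6 and reassigning the rest optimally gives only $560 — worse by 10.

Ember receives Slot 3.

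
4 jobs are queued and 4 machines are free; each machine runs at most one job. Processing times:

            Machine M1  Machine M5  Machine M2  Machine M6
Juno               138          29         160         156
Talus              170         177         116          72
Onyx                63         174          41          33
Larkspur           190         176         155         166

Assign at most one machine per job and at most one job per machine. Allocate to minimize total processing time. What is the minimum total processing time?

Minimum total: 319 min

Treat this as an assignment problem: match each job to one machine.
Optimal: Juno→Machine M5 (29 min), Talus→Machine M6 (72 min), Onyx→Machine M1 (63 min), Larkspur→Machine M2 (155 min) — total 29+72+63+155 = 319 min.
Next-best assignment: Juno→Machine M5, Talus→Machine M6, Onyx→Machine M2, Larkspur→Machine M1 = 332 min.
No other one-to-one assignment undercuts 319 min.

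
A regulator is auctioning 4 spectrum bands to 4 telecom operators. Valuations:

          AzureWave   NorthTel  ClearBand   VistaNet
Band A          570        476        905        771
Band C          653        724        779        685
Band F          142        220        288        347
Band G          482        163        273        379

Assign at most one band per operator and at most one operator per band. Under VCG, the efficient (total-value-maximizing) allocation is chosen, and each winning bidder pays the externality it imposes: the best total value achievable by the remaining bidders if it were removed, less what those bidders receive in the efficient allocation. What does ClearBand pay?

Efficient allocation: AzureWave→Band G ($482M), NorthTel→Band C ($724M), ClearBand→Band A ($905M), VistaNet→Band F ($347M); total welfare W = $2458M.
ClearBand receives Band A at value $905M, so the others get W − 905 = $1553M.
Without ClearBand: best allocation of the remaining 3 bidders over all 4 bands is AzureWave→Band G ($482M), NorthTel→Band C ($724M), VistaNet→Band A ($771M), total $1977M.
VCG payment = (others' best without ClearBand) − (others' welfare with ClearBand) = 1977 − 1553 = $424M.

ClearBand pays $424M.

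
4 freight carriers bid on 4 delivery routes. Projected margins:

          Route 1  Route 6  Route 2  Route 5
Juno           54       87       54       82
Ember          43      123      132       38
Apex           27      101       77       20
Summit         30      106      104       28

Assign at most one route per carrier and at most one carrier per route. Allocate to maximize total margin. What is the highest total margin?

Maximum total: $347k

Optimal: Juno→Route 5 ($82k), Ember→Route 2 ($132k), Apex→Route 1 ($27k), Summit→Route 6 ($106k) — total 82+132+27+106 = $347k.
Column-greedy (each route in turn goes to its best remaining carrier) gives $301k, worse by 46.
Swapping Ember↔Summit (Ember→Route 6 $123k, Summit→Route 2 $104k) loses 11.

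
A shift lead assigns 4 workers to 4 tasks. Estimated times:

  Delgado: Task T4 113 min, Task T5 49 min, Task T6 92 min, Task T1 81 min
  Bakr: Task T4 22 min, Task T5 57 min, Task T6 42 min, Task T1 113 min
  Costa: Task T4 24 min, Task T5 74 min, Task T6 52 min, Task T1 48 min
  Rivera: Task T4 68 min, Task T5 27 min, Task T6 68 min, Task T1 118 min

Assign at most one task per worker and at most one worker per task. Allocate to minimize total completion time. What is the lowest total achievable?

Min total: 174 min

Optimal: Delgado→Task T1 (81 min), Bakr→Task T6 (42 min), Costa→Task T4 (24 min), Rivera→Task T5 (27 min) — total 81+42+24+27 = 174 min.
Min-entry greedy (repeatedly take the single cheapest remaining cell) gives 189 min, worse by 15.
Next-best assignment: Delgado→Task T1, Bakr→Task T4, Costa→Task T6, Rivera→Task T5 = 182 min.
Every other assignment is strictly worse.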